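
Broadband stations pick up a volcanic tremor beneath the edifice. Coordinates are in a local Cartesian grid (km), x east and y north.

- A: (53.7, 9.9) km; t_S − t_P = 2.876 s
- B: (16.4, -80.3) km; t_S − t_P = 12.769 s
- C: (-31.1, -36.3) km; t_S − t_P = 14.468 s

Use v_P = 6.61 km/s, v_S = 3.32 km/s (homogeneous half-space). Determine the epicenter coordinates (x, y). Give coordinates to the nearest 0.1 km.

61.1 km east, -7.8 km north

Distance from S−P lag: d = Δt · v_P v_S / (v_P − v_S) = Δt · (6.61·3.32)/(6.61−3.32) ≈ 6.6703·Δt.
So d_A = 19.18, d_B = 85.17, d_C = 96.51 km.
Circle about each station: (x − 53.7)² + (y − 9.9)² = 19.18²; (x − 16.4)² + (y + 80.3)² = 85.17²; (x + 31.1)² + (y + 36.3)² = 96.51².
Subtracting the A equation from the B and C equations removes the quadratic terms:
-74.6 x − 180.4 y = -3150.71
-169.6 x − 92.4 y = -9643.11
Solving the 2×2 system: x ≈ 61.1, y ≈ -7.8 km.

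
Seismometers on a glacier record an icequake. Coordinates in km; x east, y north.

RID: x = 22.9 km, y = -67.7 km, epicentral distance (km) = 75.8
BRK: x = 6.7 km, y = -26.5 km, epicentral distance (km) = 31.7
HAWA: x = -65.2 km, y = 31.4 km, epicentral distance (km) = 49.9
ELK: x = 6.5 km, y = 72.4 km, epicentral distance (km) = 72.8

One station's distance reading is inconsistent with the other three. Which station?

HAWA

Solve using three stations at a time. Using RID, BRK, ELK (subtract circle equations pairwise → linear system) gives (x, y) ≈ (-8.7, 1.2).
Distances from that point to each station vs reported:
  RID: calculated 75.8 vs reported 75.8 → residual 0.0 km
  BRK: calculated 31.7 vs reported 31.7 → residual 0.0 km
  HAWA: calculated 64.1 vs reported 49.9 → residual 14.2 km
  ELK: calculated 72.8 vs reported 72.8 → residual 0.0 km
RID, BRK, ELK are mutually consistent (residuals ≈ 0); HAWA is off by 14.2 km.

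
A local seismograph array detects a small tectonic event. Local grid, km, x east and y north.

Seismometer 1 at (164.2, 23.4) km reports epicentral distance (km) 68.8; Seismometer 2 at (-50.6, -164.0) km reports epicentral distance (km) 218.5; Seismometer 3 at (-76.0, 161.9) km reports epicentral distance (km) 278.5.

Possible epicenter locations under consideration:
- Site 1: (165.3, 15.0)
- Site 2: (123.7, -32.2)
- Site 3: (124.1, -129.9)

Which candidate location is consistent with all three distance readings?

For each candidate, compare |candidate − station| to the reported distance:
Site 1: residuals Seismometer 1 60.3, Seismometer 2 62.0, Seismometer 3 4.0 → max 62.0 km
Site 2: residuals Seismometer 1 0.0, Seismometer 2 0.0, Seismometer 3 0.0 → max 0.0 km
Site 3: residuals Seismometer 1 89.7, Seismometer 2 40.5, Seismometer 3 75.3 → max 89.7 km
Only Site 2 has all residuals ≈ 0.

Site 2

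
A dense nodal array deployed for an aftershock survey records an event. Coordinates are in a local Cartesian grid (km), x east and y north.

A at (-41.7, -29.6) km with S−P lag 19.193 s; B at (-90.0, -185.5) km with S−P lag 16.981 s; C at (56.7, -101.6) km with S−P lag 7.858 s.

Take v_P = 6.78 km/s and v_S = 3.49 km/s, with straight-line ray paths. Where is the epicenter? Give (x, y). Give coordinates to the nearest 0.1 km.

Distance from S−P lag: d = Δt · v_P v_S / (v_P − v_S) = Δt · (6.78·3.49)/(6.78−3.49) ≈ 7.1922·Δt.
So d_A = 138.04, d_B = 122.13, d_C = 56.52 km.
Circle about each station: (x + 41.7)² + (y + 29.6)² = 138.04²; (x + 90.0)² + (y + 185.5)² = 122.13²; (x − 56.7)² + (y + 101.6)² = 56.52².
Subtracting the A equation from the B and C equations removes the quadratic terms:
-96.6 x − 311.8 y = 44034.50
196.8 x − 144.0 y = 26782.93
Solving the 2×2 system: x ≈ 26.7, y ≈ -149.5 km.
Check against A (with the unrounded x, y): √((x + 41.7)²+(y + 29.6)²) = 138.04 ≈ 138.04 km. ✓

x ≈ 26.7 km, y ≈ -149.5 km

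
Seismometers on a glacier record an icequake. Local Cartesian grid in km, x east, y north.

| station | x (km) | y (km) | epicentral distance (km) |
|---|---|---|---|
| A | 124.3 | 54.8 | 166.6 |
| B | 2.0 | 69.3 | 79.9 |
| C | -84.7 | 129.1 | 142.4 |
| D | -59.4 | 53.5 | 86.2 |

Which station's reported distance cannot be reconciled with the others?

Solve using three stations at a time. Using A, B, C (subtract circle equations pairwise → linear system) gives (x, y) ≈ (-32.0, -3.4).
Distances from that point to each station vs reported:
  A: calculated 166.8 vs reported 166.6 → residual 0.2 km
  B: calculated 80.2 vs reported 79.9 → residual 0.3 km
  C: calculated 142.6 vs reported 142.4 → residual 0.2 km
  D: calculated 63.1 vs reported 86.2 → residual 23.1 km
A, B, C are mutually consistent (residuals ≈ 0); D is off by 23.1 km.

D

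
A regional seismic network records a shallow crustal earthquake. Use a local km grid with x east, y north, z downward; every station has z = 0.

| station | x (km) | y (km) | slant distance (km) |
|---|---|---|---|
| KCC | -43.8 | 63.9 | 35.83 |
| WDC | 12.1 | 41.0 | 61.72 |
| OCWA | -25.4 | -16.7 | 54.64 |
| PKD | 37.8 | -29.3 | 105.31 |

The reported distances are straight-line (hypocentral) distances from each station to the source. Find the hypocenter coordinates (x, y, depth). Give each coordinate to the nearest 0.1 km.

Each station gives a sphere (x−x_i)² + (y−y_i)² + z² = d_i² (stations at z=0).
Subtracting the KCC sphere from WDC and OCWA: z² cancels, leaving linear equations in x and y:
111.8 x − 45.8 y = -6699.81
36.8 x − 161.2 y = -6779.34
Solving: x ≈ -47.103, y ≈ 31.302 km (keep extra digits for the depth step; rounded: -47.1, 31.3).
Then from the KCC sphere: z² = 35.83² − (x + 43.8)² − (y − 63.9)² with x = -47.103, y = 31.302, so z ≈ 14.500 ≈ 14.5 km.

x ≈ -47.1 km, y ≈ 31.3 km, depth ≈ 14.5 km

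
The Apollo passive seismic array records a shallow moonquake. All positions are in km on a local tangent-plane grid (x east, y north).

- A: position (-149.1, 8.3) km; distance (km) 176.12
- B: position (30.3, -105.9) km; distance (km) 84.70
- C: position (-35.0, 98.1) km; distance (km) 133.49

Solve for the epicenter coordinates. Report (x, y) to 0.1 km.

Circle about each station: (x + 149.1)² + (y − 8.3)² = 176.12²; (x − 30.3)² + (y + 105.9)² = 84.70²; (x + 35.0)² + (y − 98.1)² = 133.49².
Subtracting pairs of circle equations eliminates x²+y² and gives linear equations (the radical axes):
358.8 x − 228.4 y = 13677.36
228.2 x + 179.6 y = 1747.58
Solving the 2×2 system: x ≈ 24.5, y ≈ -21.4 km.

(24.5, -21.4)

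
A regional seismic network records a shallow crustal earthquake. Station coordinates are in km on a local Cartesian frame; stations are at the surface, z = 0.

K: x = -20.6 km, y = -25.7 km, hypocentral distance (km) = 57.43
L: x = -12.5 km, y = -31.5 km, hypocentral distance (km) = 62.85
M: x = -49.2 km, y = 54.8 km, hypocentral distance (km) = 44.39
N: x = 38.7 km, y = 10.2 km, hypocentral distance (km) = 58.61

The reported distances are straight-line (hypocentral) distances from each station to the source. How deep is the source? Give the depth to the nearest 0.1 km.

depth ≈ 13.2 km

Each station gives a sphere (x−x_i)² + (y−y_i)² + z² = d_i² (stations at z=0).
Subtracting the K sphere from L and M: z² cancels, leaving linear equations in x and y:
16.2 x − 11.6 y = -588.27
-57.2 x + 161.0 y = 5666.56
Solving: x ≈ -14.902, y ≈ 29.902 km (keep extra digits for the depth step; rounded: -14.9, 29.9).
Then from the K sphere: z² = 57.43² − (x + 20.6)² − (y + 25.7)² with x = -14.902, y = 29.902, so z ≈ 13.197 ≈ 13.2 km.
Check against N (with the unrounded solution): distance 58.61 ≈ 58.61 km. ✓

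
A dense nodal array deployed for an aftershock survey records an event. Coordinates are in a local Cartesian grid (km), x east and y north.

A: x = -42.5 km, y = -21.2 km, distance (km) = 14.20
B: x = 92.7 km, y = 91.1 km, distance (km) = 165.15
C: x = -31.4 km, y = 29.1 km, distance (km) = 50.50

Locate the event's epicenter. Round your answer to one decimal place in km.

-28.3 km east, -21.3 km north

Circle about each station: (x + 42.5)² + (y + 21.2)² = 14.20²; (x − 92.7)² + (y − 91.1)² = 165.15²; (x + 31.4)² + (y − 29.1)² = 50.50².
Subtracting the A equation from the B and C equations removes the quadratic terms:
270.4 x + 224.6 y = -12436.07
22.2 x + 100.6 y = -2771.53
Solving the 2×2 system: x ≈ -28.3, y ≈ -21.3 km.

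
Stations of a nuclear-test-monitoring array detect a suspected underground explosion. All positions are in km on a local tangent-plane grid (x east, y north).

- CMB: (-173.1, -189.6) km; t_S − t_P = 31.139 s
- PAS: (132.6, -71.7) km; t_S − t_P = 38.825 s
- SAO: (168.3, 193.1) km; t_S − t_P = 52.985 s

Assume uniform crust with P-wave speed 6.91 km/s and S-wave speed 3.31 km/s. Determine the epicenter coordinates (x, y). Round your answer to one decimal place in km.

(-104.6, -4.0)

Distance from S−P lag: d = Δt · v_P v_S / (v_P − v_S) = Δt · (6.91·3.31)/(6.91−3.31) ≈ 6.3534·Δt.
So d_CMB = 197.84, d_PAS = 246.67, d_SAO = 336.63 km.
Circle about each station: (x + 173.1)² + (y + 189.6)² = 197.84²; (x − 132.6)² + (y + 71.7)² = 246.67²; (x − 168.3)² + (y − 193.1)² = 336.63².
Subtracting the CMB equation from the PAS and SAO equations removes the quadratic terms:
611.4 x + 235.8 y = -64893.54
682.8 x + 765.4 y = -74478.36
Solving the 2×2 system: x ≈ -104.6, y ≈ -4.0 km.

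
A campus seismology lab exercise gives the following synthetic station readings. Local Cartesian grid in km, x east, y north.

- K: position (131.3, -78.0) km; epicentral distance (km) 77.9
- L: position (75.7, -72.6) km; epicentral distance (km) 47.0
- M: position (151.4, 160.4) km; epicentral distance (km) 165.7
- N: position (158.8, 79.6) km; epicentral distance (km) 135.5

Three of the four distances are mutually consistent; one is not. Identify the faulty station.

M

Solve using three stations at a time. Using K, L, N (subtract circle equations pairwise → linear system) gives (x, y) ≈ (73.6, -25.7).
Distances from that point to each station vs reported:
  K: calculated 77.8 vs reported 77.9 → residual 0.1 km
  L: calculated 46.9 vs reported 47.0 → residual 0.1 km
  M: calculated 201.7 vs reported 165.7 → residual 36.0 km
  N: calculated 135.5 vs reported 135.5 → residual 0.0 km
K, L, N are mutually consistent (residuals ≈ 0); M is off by 36.0 km.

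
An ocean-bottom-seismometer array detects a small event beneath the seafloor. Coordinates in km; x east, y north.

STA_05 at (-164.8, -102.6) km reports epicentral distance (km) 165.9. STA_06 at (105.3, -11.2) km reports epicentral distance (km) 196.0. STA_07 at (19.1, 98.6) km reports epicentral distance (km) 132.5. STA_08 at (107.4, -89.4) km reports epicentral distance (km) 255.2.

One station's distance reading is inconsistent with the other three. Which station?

STA_06

Solve using three stations at a time. Using STA_05, STA_07, STA_08 (subtract circle equations pairwise → linear system) gives (x, y) ≈ (-105.0, 52.1).
Distances from that point to each station vs reported:
  STA_05: calculated 165.9 vs reported 165.9 → residual 0.0 km
  STA_06: calculated 219.6 vs reported 196.0 → residual 23.6 km
  STA_07: calculated 132.5 vs reported 132.5 → residual 0.0 km
  STA_08: calculated 255.2 vs reported 255.2 → residual 0.0 km
STA_05, STA_07, STA_08 are mutually consistent (residuals ≈ 0); STA_06 is off by 23.6 km.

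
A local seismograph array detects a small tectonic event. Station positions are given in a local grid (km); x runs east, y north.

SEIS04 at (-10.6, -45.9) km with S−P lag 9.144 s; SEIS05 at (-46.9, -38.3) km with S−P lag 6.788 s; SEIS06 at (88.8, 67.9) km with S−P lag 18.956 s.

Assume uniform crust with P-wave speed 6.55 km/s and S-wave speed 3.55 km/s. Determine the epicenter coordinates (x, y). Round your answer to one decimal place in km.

Distance from S−P lag: d = Δt · v_P v_S / (v_P − v_S) = Δt · (6.55·3.55)/(6.55−3.55) ≈ 7.7508·Δt.
So d_SEIS04 = 70.87, d_SEIS05 = 52.61, d_SEIS06 = 146.92 km.
Circle about each station: (x + 10.6)² + (y + 45.9)² = 70.87²; (x + 46.9)² + (y + 38.3)² = 52.61²; (x − 88.8)² + (y − 67.9)² = 146.92².
Subtracting pairs of circle equations eliminates x²+y² and gives linear equations (the radical axes):
-72.6 x + 15.2 y = 3702.07
198.8 x + 227.6 y = -6286.25
Solving the 2×2 system: x ≈ -48.0, y ≈ 14.3 km.
Check against SEIS04 (with the unrounded x, y): √((x + 10.6)²+(y + 45.9)²) = 70.87 ≈ 70.87 km. ✓

x ≈ -48.0 km, y ≈ 14.3 km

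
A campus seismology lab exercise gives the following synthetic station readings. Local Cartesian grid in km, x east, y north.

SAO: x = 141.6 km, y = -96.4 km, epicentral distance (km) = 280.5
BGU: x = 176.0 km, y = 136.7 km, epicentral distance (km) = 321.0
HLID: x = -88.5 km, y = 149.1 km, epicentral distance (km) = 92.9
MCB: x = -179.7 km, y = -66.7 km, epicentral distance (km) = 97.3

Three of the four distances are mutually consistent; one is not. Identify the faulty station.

HLID

Solve using three stations at a time. Using SAO, BGU, MCB (subtract circle equations pairwise → linear system) gives (x, y) ≈ (-118.4, 8.8).
Distances from that point to each station vs reported:
  SAO: calculated 280.5 vs reported 280.5 → residual 0.0 km
  BGU: calculated 321.0 vs reported 321.0 → residual 0.0 km
  HLID: calculated 143.4 vs reported 92.9 → residual 50.5 km
  MCB: calculated 97.3 vs reported 97.3 → residual 0.0 km
SAO, BGU, MCB are mutually consistent (residuals ≈ 0); HLID is off by 50.5 km.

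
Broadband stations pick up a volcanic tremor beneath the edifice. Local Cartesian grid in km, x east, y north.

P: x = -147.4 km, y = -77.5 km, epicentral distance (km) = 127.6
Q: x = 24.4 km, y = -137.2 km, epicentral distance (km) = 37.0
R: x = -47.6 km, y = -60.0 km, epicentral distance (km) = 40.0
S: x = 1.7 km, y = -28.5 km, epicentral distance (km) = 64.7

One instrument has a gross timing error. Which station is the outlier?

Solve using three stations at a time. Using P, R, S (subtract circle equations pairwise → linear system) gives (x, y) ≈ (-20.3, -89.4).
Distances from that point to each station vs reported:
  P: calculated 127.6 vs reported 127.6 → residual 0.0 km
  Q: calculated 65.4 vs reported 37.0 → residual 28.4 km
  R: calculated 40.1 vs reported 40.0 → residual 0.1 km
  S: calculated 64.8 vs reported 64.7 → residual 0.1 km
P, R, S are mutually consistent (residuals ≈ 0); Q is off by 28.4 km.

Q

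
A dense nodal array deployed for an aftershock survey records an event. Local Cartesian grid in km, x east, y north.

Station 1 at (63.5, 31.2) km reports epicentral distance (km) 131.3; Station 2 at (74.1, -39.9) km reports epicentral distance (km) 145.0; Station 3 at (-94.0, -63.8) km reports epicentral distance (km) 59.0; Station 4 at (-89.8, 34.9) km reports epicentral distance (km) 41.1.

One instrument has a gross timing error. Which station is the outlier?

Solve using three stations at a time. Using Station 1, Station 2, Station 4 (subtract circle equations pairwise → linear system) gives (x, y) ≈ (-64.6, 2.4).
Distances from that point to each station vs reported:
  Station 1: calculated 131.3 vs reported 131.3 → residual 0.0 km
  Station 2: calculated 145.0 vs reported 145.0 → residual 0.0 km
  Station 3: calculated 72.4 vs reported 59.0 → residual 13.4 km
  Station 4: calculated 41.1 vs reported 41.1 → residual 0.0 km
Station 1, Station 2, Station 4 are mutually consistent (residuals ≈ 0); Station 3 is off by 13.4 km.

Station 3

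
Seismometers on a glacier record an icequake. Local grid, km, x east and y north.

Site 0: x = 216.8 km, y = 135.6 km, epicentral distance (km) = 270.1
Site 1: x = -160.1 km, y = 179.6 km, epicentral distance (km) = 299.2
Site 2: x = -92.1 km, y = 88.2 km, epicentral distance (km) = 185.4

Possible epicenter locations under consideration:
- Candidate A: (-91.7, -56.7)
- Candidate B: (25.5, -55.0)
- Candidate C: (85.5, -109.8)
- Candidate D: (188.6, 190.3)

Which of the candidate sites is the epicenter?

Candidate B

For each candidate, compare |candidate − station| to the reported distance:
Candidate A: residuals Site 0 93.4, Site 1 53.2, Site 2 40.5 → max 93.4 km
Candidate B: residuals Site 0 0.1, Site 1 0.1, Site 2 0.1 → max 0.1 km
Candidate C: residuals Site 0 8.2, Site 1 80.4, Site 2 80.6 → max 80.6 km
Candidate D: residuals Site 0 208.6, Site 1 49.7, Site 2 113.3 → max 208.6 km
Only Candidate B has all residuals ≈ 0.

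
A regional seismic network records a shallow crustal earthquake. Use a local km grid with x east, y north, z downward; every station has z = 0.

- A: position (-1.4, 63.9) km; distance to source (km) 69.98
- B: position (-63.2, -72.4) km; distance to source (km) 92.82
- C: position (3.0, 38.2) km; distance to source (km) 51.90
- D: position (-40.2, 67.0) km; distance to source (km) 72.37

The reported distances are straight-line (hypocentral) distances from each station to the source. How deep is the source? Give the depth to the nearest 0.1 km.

Each station gives a sphere (x−x_i)² + (y−y_i)² + z² = d_i² (stations at z=0).
Subtracting the A sphere from B and C: z² cancels, leaving linear equations in x and y:
-123.6 x − 272.6 y = 1432.48
8.8 x − 51.4 y = -413.34
Solving: x ≈ -21.287, y ≈ 4.397 km (keep extra digits for the depth step; rounded: -21.3, 4.4).
Then from the A sphere: z² = 69.98² − (x + 1.4)² − (y − 63.9)² with x = -21.287, y = 4.397, so z ≈ 31.002 ≈ 31.0 km.

depth ≈ 31.0 km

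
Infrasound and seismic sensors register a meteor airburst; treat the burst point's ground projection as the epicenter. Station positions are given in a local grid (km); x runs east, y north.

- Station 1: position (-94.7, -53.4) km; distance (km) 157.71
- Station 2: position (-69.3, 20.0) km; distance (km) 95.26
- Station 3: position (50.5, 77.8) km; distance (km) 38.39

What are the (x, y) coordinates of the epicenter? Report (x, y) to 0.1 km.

Circle about each station: (x + 94.7)² + (y + 53.4)² = 157.71²; (x + 69.3)² + (y − 20.0)² = 95.26²; (x − 50.5)² + (y − 77.8)² = 38.39².
Subtracting pairs of circle equations eliminates x²+y² and gives linear equations (the radical axes):
50.8 x + 146.8 y = 9180.82
290.4 x + 262.4 y = 20182.09
Solving the 2×2 system: x ≈ 18.9, y ≈ 56.0 km.

18.9 km east, 56.0 km north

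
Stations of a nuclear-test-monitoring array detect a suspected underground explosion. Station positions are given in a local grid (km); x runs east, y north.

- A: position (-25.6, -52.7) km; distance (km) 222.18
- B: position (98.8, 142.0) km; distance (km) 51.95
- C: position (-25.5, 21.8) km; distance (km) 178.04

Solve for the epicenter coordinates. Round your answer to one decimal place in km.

(133.0, 102.9)

Circle about each station: (x + 25.6)² + (y + 52.7)² = 222.18²; (x − 98.8)² + (y − 142.0)² = 51.95²; (x + 25.5)² + (y − 21.8)² = 178.04².
Subtracting the A equation from the B and C equations removes the quadratic terms:
248.8 x + 389.4 y = 73157.94
0.2 x + 149.0 y = 15358.55
Solving the 2×2 system: x ≈ 133.0, y ≈ 102.9 km.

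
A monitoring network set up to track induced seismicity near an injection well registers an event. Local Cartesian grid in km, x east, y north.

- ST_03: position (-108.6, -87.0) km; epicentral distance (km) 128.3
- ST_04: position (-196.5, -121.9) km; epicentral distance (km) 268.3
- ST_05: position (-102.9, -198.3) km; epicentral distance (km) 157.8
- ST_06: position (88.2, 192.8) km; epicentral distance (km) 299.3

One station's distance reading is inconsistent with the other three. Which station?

Solve using three stations at a time. Using ST_03, ST_05, ST_06 (subtract circle equations pairwise → linear system) gives (x, y) ≈ (19.1, -98.3).
Distances from that point to each station vs reported:
  ST_03: calculated 128.2 vs reported 128.3 → residual 0.1 km
  ST_04: calculated 216.8 vs reported 268.3 → residual 51.5 km
  ST_05: calculated 157.7 vs reported 157.8 → residual 0.1 km
  ST_06: calculated 299.2 vs reported 299.3 → residual 0.1 km
ST_03, ST_05, ST_06 are mutually consistent (residuals ≈ 0); ST_04 is off by 51.5 km.

ST_04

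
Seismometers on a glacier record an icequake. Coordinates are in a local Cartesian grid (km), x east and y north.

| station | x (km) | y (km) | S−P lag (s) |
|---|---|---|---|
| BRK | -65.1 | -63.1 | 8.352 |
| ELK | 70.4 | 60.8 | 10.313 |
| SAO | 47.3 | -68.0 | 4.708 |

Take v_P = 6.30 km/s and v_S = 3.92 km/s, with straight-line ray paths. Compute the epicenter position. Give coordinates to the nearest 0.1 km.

(15.4, -31.0)

Distance from S−P lag: d = Δt · v_P v_S / (v_P − v_S) = Δt · (6.30·3.92)/(6.30−3.92) ≈ 10.3765·Δt.
So d_BRK = 86.66, d_ELK = 107.01, d_SAO = 48.85 km.
Circle about each station: (x + 65.1)² + (y + 63.1)² = 86.66²; (x − 70.4)² + (y − 60.8)² = 107.01²; (x − 47.3)² + (y + 68.0)² = 48.85².
Subtracting pairs of circle equations eliminates x²+y² and gives linear equations (the radical axes):
271.0 x + 247.8 y = -3508.00
224.8 x − 9.8 y = 3765.30
Solving the 2×2 system: x ≈ 15.4, y ≈ -31.0 km.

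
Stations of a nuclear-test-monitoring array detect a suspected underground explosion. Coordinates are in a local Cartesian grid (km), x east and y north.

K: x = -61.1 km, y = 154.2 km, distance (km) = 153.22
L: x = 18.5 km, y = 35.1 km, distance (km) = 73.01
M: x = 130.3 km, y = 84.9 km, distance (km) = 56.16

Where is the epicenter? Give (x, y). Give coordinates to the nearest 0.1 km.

74.2 km east, 82.3 km north

Circle about each station: (x + 61.1)² + (y − 154.2)² = 153.22²; (x − 18.5)² + (y − 35.1)² = 73.01²; (x − 130.3)² + (y − 84.9)² = 56.16².
Subtracting pairs of circle equations eliminates x²+y² and gives linear equations (the radical axes):
159.2 x − 238.2 y = -7790.68
382.8 x − 138.6 y = 16997.67
Solving the 2×2 system: x ≈ 74.2, y ≈ 82.3 km.
Check against K (with the unrounded x, y): √((x + 61.1)²+(y − 154.2)²) = 153.22 ≈ 153.22 km. ✓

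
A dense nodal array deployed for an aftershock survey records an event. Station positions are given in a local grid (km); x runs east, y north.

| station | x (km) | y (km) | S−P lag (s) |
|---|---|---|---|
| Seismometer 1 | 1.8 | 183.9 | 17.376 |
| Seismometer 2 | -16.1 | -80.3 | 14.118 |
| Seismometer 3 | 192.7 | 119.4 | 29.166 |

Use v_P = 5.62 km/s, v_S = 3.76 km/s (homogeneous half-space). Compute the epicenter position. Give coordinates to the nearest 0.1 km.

Distance from S−P lag: d = Δt · v_P v_S / (v_P − v_S) = Δt · (5.62·3.76)/(5.62−3.76) ≈ 11.3609·Δt.
So d_Seismometer 1 = 197.41, d_Seismometer 2 = 160.39, d_Seismometer 3 = 331.35 km.
Circle about each station: (x − 1.8)² + (y − 183.9)² = 197.41²; (x + 16.1)² + (y + 80.3)² = 160.39²; (x − 192.7)² + (y − 119.4)² = 331.35².
Subtracting the Seismometer 1 equation from the Seismometer 2 and Seismometer 3 equations removes the quadratic terms:
-35.8 x − 528.4 y = -13869.39
381.8 x − 129.0 y = -53254.91
Solving the 2×2 system: x ≈ -127.7, y ≈ 34.9 km.

-127.7 km east, 34.9 km north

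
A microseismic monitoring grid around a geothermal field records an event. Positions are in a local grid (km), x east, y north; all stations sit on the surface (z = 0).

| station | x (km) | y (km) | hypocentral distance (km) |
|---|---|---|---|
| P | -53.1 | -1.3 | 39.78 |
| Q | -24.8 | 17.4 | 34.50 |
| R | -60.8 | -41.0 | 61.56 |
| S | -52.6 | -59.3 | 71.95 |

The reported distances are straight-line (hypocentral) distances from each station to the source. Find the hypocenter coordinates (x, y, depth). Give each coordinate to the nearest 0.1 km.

Each station gives a sphere (x−x_i)² + (y−y_i)² + z² = d_i² (stations at z=0).
Subtracting the P sphere from Q and R: z² cancels, leaving linear equations in x and y:
56.6 x + 37.4 y = -1511.30
-15.4 x − 79.4 y = 349.15
Solving: x ≈ -27.294, y ≈ 0.896 km (keep extra digits for the depth step; rounded: -27.3, 0.9).
Then from the P sphere: z² = 39.78² − (x + 53.1)² − (y + 1.3)² with x = -27.294, y = 0.896, so z ≈ 30.194 ≈ 30.2 km.

(-27.3, 0.9, 30.2)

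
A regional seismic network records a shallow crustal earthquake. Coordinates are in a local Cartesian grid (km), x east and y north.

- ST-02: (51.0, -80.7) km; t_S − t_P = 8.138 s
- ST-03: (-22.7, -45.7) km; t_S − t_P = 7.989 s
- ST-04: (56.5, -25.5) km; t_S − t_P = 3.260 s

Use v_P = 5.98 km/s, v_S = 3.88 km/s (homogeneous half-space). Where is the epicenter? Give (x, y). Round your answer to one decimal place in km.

x ≈ 46.5 km, y ≈ 9.1 km

Distance from S−P lag: d = Δt · v_P v_S / (v_P − v_S) = Δt · (5.98·3.88)/(5.98−3.88) ≈ 11.0488·Δt.
So d_ST-02 = 89.91, d_ST-03 = 88.27, d_ST-04 = 36.02 km.
Circle about each station: (x − 51.0)² + (y + 80.7)² = 89.91²; (x + 22.7)² + (y + 45.7)² = 88.27²; (x − 56.5)² + (y + 25.5)² = 36.02².
Subtracting the ST-02 equation from the ST-03 and ST-04 equations removes the quadratic terms:
-147.4 x + 70.0 y = -6217.49
11.0 x + 110.4 y = 1515.38
Solving the 2×2 system: x ≈ 46.5, y ≈ 9.1 km.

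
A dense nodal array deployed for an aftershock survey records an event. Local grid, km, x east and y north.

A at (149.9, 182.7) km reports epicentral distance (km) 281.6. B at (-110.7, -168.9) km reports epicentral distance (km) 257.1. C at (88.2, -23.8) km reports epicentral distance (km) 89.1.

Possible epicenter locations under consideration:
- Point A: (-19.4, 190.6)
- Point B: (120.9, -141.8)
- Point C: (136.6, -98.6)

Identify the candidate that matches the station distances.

For each candidate, compare |candidate − station| to the reported distance:
Point A: residuals A 112.1, B 113.8, C 150.8 → max 150.8 km
Point B: residuals A 44.2, B 23.9, C 33.3 → max 44.2 km
Point C: residuals A 0.0, B 0.0, C 0.0 → max 0.0 km
Only Point C has all residuals ≈ 0.

Point C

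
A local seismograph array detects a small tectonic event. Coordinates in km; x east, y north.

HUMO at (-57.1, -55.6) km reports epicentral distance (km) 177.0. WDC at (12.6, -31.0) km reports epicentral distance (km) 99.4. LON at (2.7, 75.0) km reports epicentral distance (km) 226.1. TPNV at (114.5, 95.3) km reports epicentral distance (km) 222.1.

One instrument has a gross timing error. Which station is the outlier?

Solve using three stations at a time. Using HUMO, LON, TPNV (subtract circle equations pairwise → linear system) gives (x, y) ≈ (105.1, -126.6).
Distances from that point to each station vs reported:
  HUMO: calculated 177.1 vs reported 177.0 → residual 0.1 km
  WDC: calculated 133.0 vs reported 99.4 → residual 33.6 km
  LON: calculated 226.1 vs reported 226.1 → residual 0.0 km
  TPNV: calculated 222.1 vs reported 222.1 → residual 0.0 km
HUMO, LON, TPNV are mutually consistent (residuals ≈ 0); WDC is off by 33.6 km.

WDC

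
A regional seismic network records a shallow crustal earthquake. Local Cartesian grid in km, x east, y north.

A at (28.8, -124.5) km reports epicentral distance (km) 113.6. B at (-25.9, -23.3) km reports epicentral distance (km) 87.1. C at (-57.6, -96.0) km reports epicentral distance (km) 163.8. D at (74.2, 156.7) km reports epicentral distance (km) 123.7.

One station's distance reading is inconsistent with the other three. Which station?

Solve using three stations at a time. Using B, C, D (subtract circle equations pairwise → linear system) gives (x, y) ≈ (35.0, 39.2).
Distances from that point to each station vs reported:
  A: calculated 163.9 vs reported 113.6 → residual 50.3 km
  B: calculated 87.3 vs reported 87.1 → residual 0.2 km
  C: calculated 163.9 vs reported 163.8 → residual 0.1 km
  D: calculated 123.8 vs reported 123.7 → residual 0.1 km
B, C, D are mutually consistent (residuals ≈ 0); A is off by 50.3 km.

A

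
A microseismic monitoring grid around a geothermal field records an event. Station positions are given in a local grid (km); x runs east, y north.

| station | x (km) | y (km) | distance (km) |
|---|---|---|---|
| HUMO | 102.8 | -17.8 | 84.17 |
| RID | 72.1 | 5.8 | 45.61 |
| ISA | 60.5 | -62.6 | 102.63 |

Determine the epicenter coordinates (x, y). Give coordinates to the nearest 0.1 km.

x ≈ 39.7 km, y ≈ 37.9 km

Circle about each station: (x − 102.8)² + (y + 17.8)² = 84.17²; (x − 72.1)² + (y − 5.8)² = 45.61²; (x − 60.5)² + (y + 62.6)² = 102.63².
Subtracting the HUMO equation from the RID and ISA equations removes the quadratic terms:
-61.4 x + 47.2 y = -648.31
-84.6 x − 89.6 y = -6754.00
Solving the 2×2 system: x ≈ 39.7, y ≈ 37.9 km.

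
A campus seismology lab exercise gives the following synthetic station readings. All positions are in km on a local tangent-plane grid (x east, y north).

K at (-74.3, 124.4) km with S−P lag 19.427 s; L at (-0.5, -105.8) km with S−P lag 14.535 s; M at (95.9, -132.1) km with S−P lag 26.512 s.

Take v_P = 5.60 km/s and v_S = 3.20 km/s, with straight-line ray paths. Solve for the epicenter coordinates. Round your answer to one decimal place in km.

x ≈ -67.6 km, y ≈ -20.5 km

Distance from S−P lag: d = Δt · v_P v_S / (v_P − v_S) = Δt · (5.60·3.20)/(5.60−3.20) ≈ 7.4667·Δt.
So d_K = 145.05, d_L = 108.53, d_M = 197.96 km.
Circle about each station: (x + 74.3)² + (y − 124.4)² = 145.05²; (x + 0.5)² + (y + 105.8)² = 108.53²; (x − 95.9)² + (y + 132.1)² = 197.96².
Subtracting pairs of circle equations eliminates x²+y² and gives linear equations (the radical axes):
147.6 x − 460.4 y = -541.22
340.4 x − 513.0 y = -12497.29
Solving the 2×2 system: x ≈ -67.6, y ≈ -20.5 km.
Check against K (with the unrounded x, y): √((x + 74.3)²+(y − 124.4)²) = 145.05 ≈ 145.05 km. ✓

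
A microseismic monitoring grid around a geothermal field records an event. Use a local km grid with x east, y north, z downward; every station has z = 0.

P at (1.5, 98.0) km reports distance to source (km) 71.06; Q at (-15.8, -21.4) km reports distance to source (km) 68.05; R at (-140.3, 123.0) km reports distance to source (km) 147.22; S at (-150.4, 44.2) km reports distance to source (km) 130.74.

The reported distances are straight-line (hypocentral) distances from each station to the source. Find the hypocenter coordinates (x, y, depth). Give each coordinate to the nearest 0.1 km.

Each station gives a sphere (x−x_i)² + (y−y_i)² + z² = d_i² (stations at z=0).
Subtracting the P sphere from Q and R: z² cancels, leaving linear equations in x and y:
-34.6 x − 238.8 y = -8479.93
-283.6 x + 50.0 y = 8582.64
Solving: x ≈ -23.405, y ≈ 38.902 km (keep extra digits for the depth step; rounded: -23.4, 38.9).
Then from the P sphere: z² = 71.06² − (x − 1.5)² − (y − 98.0)² with x = -23.405, y = 38.902, so z ≈ 30.605 ≈ 30.6 km.

x ≈ -23.4 km, y ≈ 38.9 km, depth ≈ 30.6 km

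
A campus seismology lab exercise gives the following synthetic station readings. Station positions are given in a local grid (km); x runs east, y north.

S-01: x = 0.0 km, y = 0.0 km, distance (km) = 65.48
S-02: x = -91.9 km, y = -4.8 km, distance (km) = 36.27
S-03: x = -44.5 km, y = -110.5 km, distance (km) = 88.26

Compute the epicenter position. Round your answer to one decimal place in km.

(-61.0, -23.8)

Circle about each station: x² + y² = 65.48²; (x + 91.9)² + (y + 4.8)² = 36.27²; (x + 44.5)² + (y + 110.5)² = 88.26².
Subtracting the S-01 equation from the S-02 and S-03 equations removes the quadratic terms:
-183.8 x − 9.6 y = 11440.77
-89.0 x − 221.0 y = 10688.30
Solving the 2×2 system: x ≈ -61.0, y ≈ -23.8 km.
Check against S-01 (with the unrounded x, y): √(x²+y²) = 65.48 ≈ 65.48 km. ✓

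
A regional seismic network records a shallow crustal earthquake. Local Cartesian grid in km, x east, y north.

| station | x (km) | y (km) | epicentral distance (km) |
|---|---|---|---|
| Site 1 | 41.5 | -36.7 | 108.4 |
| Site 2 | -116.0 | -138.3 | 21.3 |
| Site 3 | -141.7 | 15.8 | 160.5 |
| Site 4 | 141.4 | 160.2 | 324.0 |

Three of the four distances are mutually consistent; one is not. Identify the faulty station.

Site 2

Solve using three stations at a time. Using Site 1, Site 3, Site 4 (subtract circle equations pairwise → linear system) gives (x, y) ≈ (-39.9, -108.3).
Distances from that point to each station vs reported:
  Site 1: calculated 108.4 vs reported 108.4 → residual 0.0 km
  Site 2: calculated 81.8 vs reported 21.3 → residual 60.5 km
  Site 3: calculated 160.5 vs reported 160.5 → residual 0.0 km
  Site 4: calculated 324.0 vs reported 324.0 → residual 0.0 km
Site 1, Site 3, Site 4 are mutually consistent (residuals ≈ 0); Site 2 is off by 60.5 km.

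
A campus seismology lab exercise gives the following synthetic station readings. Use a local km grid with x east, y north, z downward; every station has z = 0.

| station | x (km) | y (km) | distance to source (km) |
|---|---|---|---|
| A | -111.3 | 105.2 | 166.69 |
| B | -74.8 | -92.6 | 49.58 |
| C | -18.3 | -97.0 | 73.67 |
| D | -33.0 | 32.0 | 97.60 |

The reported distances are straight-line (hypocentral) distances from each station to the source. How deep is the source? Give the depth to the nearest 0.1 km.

depth ≈ 29.9 km

Each station gives a sphere (x−x_i)² + (y−y_i)² + z² = d_i² (stations at z=0).
Subtracting the A sphere from B and C: z² cancels, leaving linear equations in x and y:
73.0 x − 395.6 y = 16042.45
186.0 x − 404.4 y = 8647.45
Solving: x ≈ -69.601, y ≈ -53.396 km (keep extra digits for the depth step; rounded: -69.6, -53.4).
Then from the A sphere: z² = 166.69² − (x + 111.3)² − (y − 105.2)² with x = -69.601, y = -53.396, so z ≈ 29.901 ≈ 29.9 km.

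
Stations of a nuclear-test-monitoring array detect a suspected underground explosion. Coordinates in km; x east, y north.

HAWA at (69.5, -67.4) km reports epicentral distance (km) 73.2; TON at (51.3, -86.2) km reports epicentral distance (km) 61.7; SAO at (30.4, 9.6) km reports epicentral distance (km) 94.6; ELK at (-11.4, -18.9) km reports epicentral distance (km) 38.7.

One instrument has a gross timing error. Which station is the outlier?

SAO

Solve using three stations at a time. Using HAWA, TON, ELK (subtract circle equations pairwise → linear system) gives (x, y) ≈ (-3.0, -56.7).
Distances from that point to each station vs reported:
  HAWA: calculated 73.2 vs reported 73.2 → residual 0.0 km
  TON: calculated 61.7 vs reported 61.7 → residual 0.0 km
  SAO: calculated 74.2 vs reported 94.6 → residual 20.4 km
  ELK: calculated 38.8 vs reported 38.7 → residual 0.1 km
HAWA, TON, ELK are mutually consistent (residuals ≈ 0); SAO is off by 20.4 km.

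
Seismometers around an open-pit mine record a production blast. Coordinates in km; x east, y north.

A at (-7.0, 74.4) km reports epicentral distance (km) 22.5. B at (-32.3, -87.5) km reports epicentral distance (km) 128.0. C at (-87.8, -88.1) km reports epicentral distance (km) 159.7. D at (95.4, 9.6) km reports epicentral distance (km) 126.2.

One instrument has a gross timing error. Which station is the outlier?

Solve using three stations at a time. Using A, C, D (subtract circle equations pairwise → linear system) gives (x, y) ≈ (-21.5, 57.2).
Distances from that point to each station vs reported:
  A: calculated 22.5 vs reported 22.5 → residual 0.0 km
  B: calculated 145.1 vs reported 128.0 → residual 17.1 km
  C: calculated 159.7 vs reported 159.7 → residual 0.0 km
  D: calculated 126.2 vs reported 126.2 → residual 0.0 km
A, C, D are mutually consistent (residuals ≈ 0); B is off by 17.1 km.

B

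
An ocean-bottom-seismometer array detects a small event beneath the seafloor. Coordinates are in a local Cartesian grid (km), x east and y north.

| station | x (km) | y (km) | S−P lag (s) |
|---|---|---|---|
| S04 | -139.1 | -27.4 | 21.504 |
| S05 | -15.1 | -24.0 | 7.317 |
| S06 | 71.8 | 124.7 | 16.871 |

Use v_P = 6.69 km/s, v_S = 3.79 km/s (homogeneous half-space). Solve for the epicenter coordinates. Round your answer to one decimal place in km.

Distance from S−P lag: d = Δt · v_P v_S / (v_P − v_S) = Δt · (6.69·3.79)/(6.69−3.79) ≈ 8.7431·Δt.
So d_S04 = 188.01, d_S05 = 63.97, d_S06 = 147.51 km.
Circle about each station: (x + 139.1)² + (y + 27.4)² = 188.01²; (x + 15.1)² + (y + 24.0)² = 63.97²; (x − 71.8)² + (y − 124.7)² = 147.51².
Subtracting the S04 equation from the S05 and S06 equations removes the quadratic terms:
248.0 x + 6.8 y = 11960.04
421.8 x + 304.2 y = 14194.32
Solving the 2×2 system: x ≈ 48.8, y ≈ -21.0 km.

(48.8, -21.0)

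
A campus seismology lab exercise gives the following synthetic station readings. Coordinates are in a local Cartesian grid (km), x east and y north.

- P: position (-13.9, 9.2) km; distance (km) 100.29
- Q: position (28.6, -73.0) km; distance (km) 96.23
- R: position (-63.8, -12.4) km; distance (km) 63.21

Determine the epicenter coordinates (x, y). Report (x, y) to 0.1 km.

Circle about each station: (x + 13.9)² + (y − 9.2)² = 100.29²; (x − 28.6)² + (y + 73.0)² = 96.23²; (x + 63.8)² + (y + 12.4)² = 63.21².
Subtracting the P equation from the Q and R equations removes the quadratic terms:
85.0 x − 164.4 y = 6666.98
-99.8 x − 43.2 y = 10008.93
Solving the 2×2 system: x ≈ -67.6, y ≈ -75.5 km.

(-67.6, -75.5)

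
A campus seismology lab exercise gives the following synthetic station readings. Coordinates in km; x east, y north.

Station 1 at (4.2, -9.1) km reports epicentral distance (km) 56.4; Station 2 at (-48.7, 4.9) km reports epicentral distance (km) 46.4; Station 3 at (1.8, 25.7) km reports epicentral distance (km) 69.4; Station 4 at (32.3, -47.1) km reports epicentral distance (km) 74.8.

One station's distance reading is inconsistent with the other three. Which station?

Solve using three stations at a time. Using Station 1, Station 2, Station 4 (subtract circle equations pairwise → linear system) gives (x, y) ≈ (-42.3, -41.1).
Distances from that point to each station vs reported:
  Station 1: calculated 56.4 vs reported 56.4 → residual 0.0 km
  Station 2: calculated 46.4 vs reported 46.4 → residual 0.0 km
  Station 3: calculated 80.0 vs reported 69.4 → residual 10.6 km
  Station 4: calculated 74.8 vs reported 74.8 → residual 0.0 km
Station 1, Station 2, Station 4 are mutually consistent (residuals ≈ 0); Station 3 is off by 10.6 km.

Station 3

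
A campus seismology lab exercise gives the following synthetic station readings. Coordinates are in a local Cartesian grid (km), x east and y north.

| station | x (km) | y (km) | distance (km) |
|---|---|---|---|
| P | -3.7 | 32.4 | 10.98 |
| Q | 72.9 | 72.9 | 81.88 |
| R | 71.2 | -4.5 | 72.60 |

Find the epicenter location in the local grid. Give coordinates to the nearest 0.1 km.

Circle about each station: (x + 3.7)² + (y − 32.4)² = 10.98²; (x − 72.9)² + (y − 72.9)² = 81.88²; (x − 71.2)² + (y + 4.5)² = 72.60².
Subtracting the P equation from the Q and R equations removes the quadratic terms:
153.2 x + 81.0 y = 2981.60
149.8 x − 73.8 y = -1123.96
Solving the 2×2 system: x ≈ 5.5, y ≈ 26.4 km.
Check against P (with the unrounded x, y): √((x + 3.7)²+(y − 32.4)²) = 10.99 ≈ 10.98 km. ✓

x ≈ 5.5 km, y ≈ 26.4 km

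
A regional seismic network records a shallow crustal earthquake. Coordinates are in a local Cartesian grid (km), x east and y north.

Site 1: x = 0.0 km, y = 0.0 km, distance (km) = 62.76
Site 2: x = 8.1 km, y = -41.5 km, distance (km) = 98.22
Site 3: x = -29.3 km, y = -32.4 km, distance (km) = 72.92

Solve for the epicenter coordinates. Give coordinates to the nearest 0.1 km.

Circle about each station: x² + y² = 62.76²; (x − 8.1)² + (y + 41.5)² = 98.22²; (x + 29.3)² + (y + 32.4)² = 72.92².
Subtracting pairs of circle equations eliminates x²+y² and gives linear equations (the radical axes):
16.2 x − 83.0 y = -3920.49
-58.6 x − 64.8 y = 529.74
Solving the 2×2 system: x ≈ -50.4, y ≈ 37.4 km.

(-50.4, 37.4)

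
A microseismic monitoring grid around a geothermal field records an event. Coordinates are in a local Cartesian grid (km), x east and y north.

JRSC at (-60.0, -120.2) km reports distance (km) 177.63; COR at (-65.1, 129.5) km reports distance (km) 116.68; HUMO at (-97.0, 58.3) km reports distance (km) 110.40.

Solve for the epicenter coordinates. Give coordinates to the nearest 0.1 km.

Circle about each station: (x + 60.0)² + (y + 120.2)² = 177.63²; (x + 65.1)² + (y − 129.5)² = 116.68²; (x + 97.0)² + (y − 58.3)² = 110.40².
Subtracting the JRSC equation from the COR and HUMO equations removes the quadratic terms:
-10.2 x + 499.4 y = 20898.41
-74.0 x + 357.0 y = 14124.11
Solving the 2×2 system: x ≈ 12.2, y ≈ 42.1 km.

(12.2, 42.1)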